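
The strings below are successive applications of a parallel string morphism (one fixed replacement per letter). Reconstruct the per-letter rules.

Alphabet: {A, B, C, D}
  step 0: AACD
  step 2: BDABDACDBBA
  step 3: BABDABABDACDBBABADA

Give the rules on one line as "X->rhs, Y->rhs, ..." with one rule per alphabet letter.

A->DA, B->BA, C->CD, D->B

  step 2 ⇒ step 3: BDABDACDBBA ⇒ BA·B·DA·BA·B·DA·CD·B·BA·BA·DA
    A ↦ DA
    B ↦ BA
    C ↦ CD
    D ↦ B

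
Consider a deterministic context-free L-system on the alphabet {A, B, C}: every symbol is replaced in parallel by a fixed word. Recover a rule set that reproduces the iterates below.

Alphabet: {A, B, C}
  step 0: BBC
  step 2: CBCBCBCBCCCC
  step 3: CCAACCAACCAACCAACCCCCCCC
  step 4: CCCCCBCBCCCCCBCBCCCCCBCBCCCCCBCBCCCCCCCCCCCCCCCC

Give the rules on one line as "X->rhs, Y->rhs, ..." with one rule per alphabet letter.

A->CB, B->AA, C->CC

  step 3 ⇒ step 4: CCAACCAACCAACCAACCCCCCCC ⇒ CC·CC·CB·CB·CC·CC·CB·CB·CC·CC·CB·CB·CC·CC·CB·CB·CC·CC·CC·CC·CC·CC·CC·CC
    A ↦ CB
    C ↦ CC
  step 2 ⇒ step 3: CBCBCBCBCCCC ⇒ CC·AA·CC·AA·CC·AA·CC·AA·CC·CC·CC·CC
    B ↦ AA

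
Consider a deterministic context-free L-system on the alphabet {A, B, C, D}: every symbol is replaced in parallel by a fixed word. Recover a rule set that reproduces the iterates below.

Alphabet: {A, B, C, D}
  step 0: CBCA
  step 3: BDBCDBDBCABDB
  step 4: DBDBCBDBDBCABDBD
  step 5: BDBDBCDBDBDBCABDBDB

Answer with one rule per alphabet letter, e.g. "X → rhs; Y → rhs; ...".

  step 4 ⇒ step 5: DBDBCBDBDBCABDBD ⇒ B·D·B·D·BC·D·B·D·B·D·BC·AB·D·B·D·B
    A ↦ AB
    B ↦ D
    C ↦ BC
    D ↦ B

A->AB, B->D, C->BC, D->B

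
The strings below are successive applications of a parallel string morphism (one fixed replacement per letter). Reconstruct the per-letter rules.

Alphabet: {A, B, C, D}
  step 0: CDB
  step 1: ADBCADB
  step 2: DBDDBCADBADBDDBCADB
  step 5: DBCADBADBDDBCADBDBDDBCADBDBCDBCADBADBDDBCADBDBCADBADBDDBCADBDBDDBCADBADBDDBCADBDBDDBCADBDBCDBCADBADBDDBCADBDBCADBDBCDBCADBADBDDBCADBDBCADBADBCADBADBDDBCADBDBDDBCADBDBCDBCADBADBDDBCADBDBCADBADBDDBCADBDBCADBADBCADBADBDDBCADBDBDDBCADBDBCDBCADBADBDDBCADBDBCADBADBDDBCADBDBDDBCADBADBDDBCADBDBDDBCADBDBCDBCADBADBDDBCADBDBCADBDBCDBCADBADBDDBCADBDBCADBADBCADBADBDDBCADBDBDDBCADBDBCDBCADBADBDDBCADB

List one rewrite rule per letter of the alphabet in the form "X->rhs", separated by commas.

A->DBD, B->ADB, C->A, D->DBC

  step 1 ⇒ step 2: ADBCADB ⇒ DBD·DBC·ADB·A·DBD·DBC·ADB
    A ↦ DBD
    B ↦ ADB
    C ↦ A
    D ↦ DBC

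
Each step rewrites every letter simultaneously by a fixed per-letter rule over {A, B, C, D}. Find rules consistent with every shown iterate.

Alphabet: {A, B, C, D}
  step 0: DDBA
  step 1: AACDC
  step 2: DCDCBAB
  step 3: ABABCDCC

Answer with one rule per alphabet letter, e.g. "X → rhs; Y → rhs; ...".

  step 2 ⇒ step 3: DCDCBAB ⇒ A·B·A·B·C·DC·C
    A ↦ DC
    B ↦ C
    C ↦ B
    D ↦ A

A->DC, B->C, C->B, D->A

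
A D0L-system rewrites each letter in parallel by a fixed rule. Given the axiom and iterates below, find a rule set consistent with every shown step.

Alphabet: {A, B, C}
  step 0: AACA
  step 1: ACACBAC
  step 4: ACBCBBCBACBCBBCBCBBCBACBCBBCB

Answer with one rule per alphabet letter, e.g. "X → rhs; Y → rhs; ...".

  step 0 ⇒ step 1: AACA ⇒ AC·AC·B·AC
    A ↦ AC
    C ↦ B
    B ↦ CB  (constrained at step 1)

A->AC, B->CB, C->B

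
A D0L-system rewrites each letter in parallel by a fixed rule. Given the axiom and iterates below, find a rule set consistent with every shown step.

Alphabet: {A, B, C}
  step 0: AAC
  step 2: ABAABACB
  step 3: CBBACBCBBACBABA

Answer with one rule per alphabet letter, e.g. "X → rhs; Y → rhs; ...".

A->CB, B->BA, C->A

  step 2 ⇒ step 3: ABAABACB ⇒ CB·BA·CB·CB·BA·CB·A·BA
    A ↦ CB
    B ↦ BA
    C ↦ A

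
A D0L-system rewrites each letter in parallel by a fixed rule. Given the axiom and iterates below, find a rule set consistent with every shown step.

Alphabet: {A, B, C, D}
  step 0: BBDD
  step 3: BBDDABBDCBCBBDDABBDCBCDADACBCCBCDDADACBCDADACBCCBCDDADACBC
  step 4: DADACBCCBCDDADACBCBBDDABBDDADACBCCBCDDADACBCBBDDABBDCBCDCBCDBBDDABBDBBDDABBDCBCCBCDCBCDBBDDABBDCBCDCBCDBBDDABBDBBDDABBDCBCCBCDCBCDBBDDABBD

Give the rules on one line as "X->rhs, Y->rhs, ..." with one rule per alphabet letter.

  step 3 ⇒ step 4: BBDDABBDCBCBBDDABBDCBCDADACBCCBCDDADACBCDADACBCCBCDDADACBC ⇒ DA·DA·CBC·CBC·D·DA·DA·CBC·BBD·DA·BBD·DA·DA·CBC·CBC·D·DA·DA·CBC·BBD·DA·BBD·CBC·D·CBC·D·BBD·DA·BBD·BBD·DA·BBD·CBC·CBC·D·CBC·D·BBD·DA·BBD·CBC·D·CBC·D·BBD·DA·BBD·BBD·DA·BBD·CBC·CBC·D·CBC·D·BBD·DA·BBD
    A ↦ D
    B ↦ DA
    C ↦ BBD
    D ↦ CBC

A->D, B->DA, C->BBD, D->CBC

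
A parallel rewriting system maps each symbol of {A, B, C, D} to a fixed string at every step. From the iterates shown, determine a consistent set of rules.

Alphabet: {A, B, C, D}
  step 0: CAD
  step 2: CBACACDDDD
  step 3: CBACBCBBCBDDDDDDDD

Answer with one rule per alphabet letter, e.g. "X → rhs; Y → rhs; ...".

  step 2 ⇒ step 3: CBACACDDDD ⇒ CB·AC·B·CB·B·CB·DD·DD·DD·DD
    A ↦ B
    B ↦ AC
    C ↦ CB
    D ↦ DD

A->B, B->AC, C->CB, D->DD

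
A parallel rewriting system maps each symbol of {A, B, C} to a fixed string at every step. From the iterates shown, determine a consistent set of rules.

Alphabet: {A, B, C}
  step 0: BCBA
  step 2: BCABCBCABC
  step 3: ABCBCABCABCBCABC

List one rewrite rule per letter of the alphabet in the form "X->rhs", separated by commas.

  step 2 ⇒ step 3: BCABCBCABC ⇒ A·BC·BC·A·BC·A·BC·BC·A·BC
    A ↦ BC
    B ↦ A
    C ↦ BC

A->BC, B->A, C->BC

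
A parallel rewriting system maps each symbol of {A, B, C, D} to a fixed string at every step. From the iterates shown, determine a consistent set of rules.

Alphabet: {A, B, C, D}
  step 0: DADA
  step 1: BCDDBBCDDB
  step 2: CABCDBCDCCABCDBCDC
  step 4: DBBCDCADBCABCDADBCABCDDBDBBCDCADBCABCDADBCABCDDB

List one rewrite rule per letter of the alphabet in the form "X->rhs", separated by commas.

A->DB, B->C, C->A, D->BCD

  step 1 ⇒ step 2: BCDDBBCDDB ⇒ C·A·BCD·BCD·C·C·A·BCD·BCD·C
    B ↦ C
    C ↦ A
    D ↦ BCD
  step 0 ⇒ step 1: DADA ⇒ BCD·DB·BCD·DB
    A ↦ DB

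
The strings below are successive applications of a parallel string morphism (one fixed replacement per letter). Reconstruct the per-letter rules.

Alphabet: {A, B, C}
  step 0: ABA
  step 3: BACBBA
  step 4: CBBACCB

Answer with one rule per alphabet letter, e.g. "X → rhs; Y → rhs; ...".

A->B, B->C, C->BA

  step 3 ⇒ step 4: BACBBA ⇒ C·B·BA·C·C·B
    A ↦ B
    B ↦ C
    C ↦ BA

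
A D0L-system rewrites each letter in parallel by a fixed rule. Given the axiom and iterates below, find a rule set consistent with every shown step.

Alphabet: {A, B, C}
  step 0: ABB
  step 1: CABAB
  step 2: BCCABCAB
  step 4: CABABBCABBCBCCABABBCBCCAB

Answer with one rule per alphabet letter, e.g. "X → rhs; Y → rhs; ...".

  step 1 ⇒ step 2: CABAB ⇒ BC·C·AB·C·AB
    A ↦ C
    B ↦ AB
    C ↦ BC

A->C, B->AB, C->BC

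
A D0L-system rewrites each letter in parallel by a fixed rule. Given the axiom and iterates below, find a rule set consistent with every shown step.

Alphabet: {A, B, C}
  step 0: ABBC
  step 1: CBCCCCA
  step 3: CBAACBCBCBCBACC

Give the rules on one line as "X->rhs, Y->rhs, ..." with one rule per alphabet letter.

  step 0 ⇒ step 1: ABBC ⇒ CB·CC·CC·A
    A ↦ CB
    B ↦ CC
    C ↦ A

A->CB, B->CC, C->A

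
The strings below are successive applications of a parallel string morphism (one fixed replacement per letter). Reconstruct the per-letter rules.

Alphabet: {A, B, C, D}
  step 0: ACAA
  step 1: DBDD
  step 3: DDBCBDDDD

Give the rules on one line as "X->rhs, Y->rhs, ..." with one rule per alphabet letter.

A->D, B->BC, C->B, D->AA

  step 0 ⇒ step 1: ACAA ⇒ D·B·D·D
    A ↦ D
    C ↦ B
    B ↦ BC  (constrained at step 1)
    D ↦ AA  (constrained at step 1)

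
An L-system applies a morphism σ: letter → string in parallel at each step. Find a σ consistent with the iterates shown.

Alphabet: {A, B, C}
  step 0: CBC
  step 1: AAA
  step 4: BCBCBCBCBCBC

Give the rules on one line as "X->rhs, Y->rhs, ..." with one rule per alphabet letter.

A->BC, B->A, C->A

  step 0 ⇒ step 1: CBC ⇒ A·A·A
    B ↦ A
    C ↦ A
    A ↦ BC  (constrained at step 1)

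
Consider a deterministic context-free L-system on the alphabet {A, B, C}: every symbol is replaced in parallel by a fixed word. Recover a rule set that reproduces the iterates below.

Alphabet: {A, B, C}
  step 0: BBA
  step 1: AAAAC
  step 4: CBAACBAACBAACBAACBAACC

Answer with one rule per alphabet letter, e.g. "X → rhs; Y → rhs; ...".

A->C, B->AA, C->CB

  step 0 ⇒ step 1: BBA ⇒ AA·AA·C
    A ↦ C
    B ↦ AA
    C ↦ CB  (constrained at step 1)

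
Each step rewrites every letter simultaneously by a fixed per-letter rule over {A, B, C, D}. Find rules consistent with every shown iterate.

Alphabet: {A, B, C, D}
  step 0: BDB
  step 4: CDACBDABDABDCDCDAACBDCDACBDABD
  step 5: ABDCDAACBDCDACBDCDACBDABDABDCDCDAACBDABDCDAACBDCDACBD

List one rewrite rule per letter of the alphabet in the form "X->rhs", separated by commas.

  step 4 ⇒ step 5: CDACBDABDABDCDCDAACBDCDACBDABD ⇒ A·BD·CD·A·AC·BD·CD·AC·BD·CD·AC·BD·A·BD·A·BD·CD·CD·A·AC·BD·A·BD·CD·A·AC·BD·CD·AC·BD
    A ↦ CD
    B ↦ AC
    C ↦ A
    D ↦ BD

A->CD, B->AC, C->A, D->BD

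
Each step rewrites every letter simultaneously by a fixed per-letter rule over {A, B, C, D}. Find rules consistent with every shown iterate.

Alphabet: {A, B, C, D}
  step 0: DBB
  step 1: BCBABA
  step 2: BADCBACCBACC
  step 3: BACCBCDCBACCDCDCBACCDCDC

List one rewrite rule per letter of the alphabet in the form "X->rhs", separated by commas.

  step 2 ⇒ step 3: BADCBACCBACC ⇒ BA·CC·BC·DC·BA·CC·DC·DC·BA·CC·DC·DC
    A ↦ CC
    B ↦ BA
    C ↦ DC
    D ↦ BC

A->CC, B->BA, C->DC, D->BC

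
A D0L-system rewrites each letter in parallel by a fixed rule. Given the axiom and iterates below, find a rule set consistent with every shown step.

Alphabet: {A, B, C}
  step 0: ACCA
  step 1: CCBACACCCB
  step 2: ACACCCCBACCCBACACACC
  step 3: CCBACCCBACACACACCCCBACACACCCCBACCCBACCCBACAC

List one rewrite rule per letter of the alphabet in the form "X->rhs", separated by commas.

  step 2 ⇒ step 3: ACACCCCBACCCBACACACC ⇒ CCB·AC·CCB·AC·AC·AC·AC·C·CCB·AC·AC·AC·C·CCB·AC·CCB·AC·CCB·AC·AC
    A ↦ CCB
    B ↦ C
    C ↦ AC

A->CCB, B->C, C->AC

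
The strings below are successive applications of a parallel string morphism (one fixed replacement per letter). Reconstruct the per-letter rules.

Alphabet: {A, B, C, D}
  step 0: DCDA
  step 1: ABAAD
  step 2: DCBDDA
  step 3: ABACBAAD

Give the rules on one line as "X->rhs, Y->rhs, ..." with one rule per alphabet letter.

A->D, B->CB, C->BA, D->A

  step 2 ⇒ step 3: DCBDDA ⇒ A·BA·CB·A·A·D
    A ↦ D
    B ↦ CB
    C ↦ BA
    D ↦ A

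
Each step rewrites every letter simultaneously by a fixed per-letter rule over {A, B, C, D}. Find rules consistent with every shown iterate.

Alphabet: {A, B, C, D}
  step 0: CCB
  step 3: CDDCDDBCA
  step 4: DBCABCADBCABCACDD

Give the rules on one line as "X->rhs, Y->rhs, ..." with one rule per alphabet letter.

A->D, B->C, C->D, D->BCA

  step 3 ⇒ step 4: CDDCDDBCA ⇒ D·BCA·BCA·D·BCA·BCA·C·D·D
    A ↦ D
    B ↦ C
    C ↦ D
    D ↦ BCA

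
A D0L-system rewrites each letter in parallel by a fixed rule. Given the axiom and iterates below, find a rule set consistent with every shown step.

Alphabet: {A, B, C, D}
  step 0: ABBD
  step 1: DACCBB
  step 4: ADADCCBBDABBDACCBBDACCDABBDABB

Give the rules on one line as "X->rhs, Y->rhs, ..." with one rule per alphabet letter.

A->DA, B->C, C->AD, D->BB

  step 0 ⇒ step 1: ABBD ⇒ DA·C·C·BB
    A ↦ DA
    B ↦ C
    D ↦ BB
    C ↦ AD  (constrained at step 1)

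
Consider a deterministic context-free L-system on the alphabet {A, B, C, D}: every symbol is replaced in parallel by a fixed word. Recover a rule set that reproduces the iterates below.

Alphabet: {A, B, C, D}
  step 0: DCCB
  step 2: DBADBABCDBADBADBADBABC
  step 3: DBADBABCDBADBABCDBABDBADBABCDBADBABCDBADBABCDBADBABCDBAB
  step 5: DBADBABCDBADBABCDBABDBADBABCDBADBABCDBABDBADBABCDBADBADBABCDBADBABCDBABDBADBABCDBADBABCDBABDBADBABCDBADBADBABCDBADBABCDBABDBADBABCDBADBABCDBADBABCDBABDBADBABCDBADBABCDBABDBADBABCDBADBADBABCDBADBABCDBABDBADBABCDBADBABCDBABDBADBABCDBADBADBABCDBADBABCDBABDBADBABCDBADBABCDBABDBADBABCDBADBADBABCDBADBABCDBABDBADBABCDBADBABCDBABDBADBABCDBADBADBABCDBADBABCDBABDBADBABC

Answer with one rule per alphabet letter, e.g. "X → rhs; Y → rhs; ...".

  step 2 ⇒ step 3: DBADBABCDBADBADBADBABC ⇒ DBA·DBA·BC·DBA·DBA·BC·DBA·B·DBA·DBA·BC·DBA·DBA·BC·DBA·DBA·BC·DBA·DBA·BC·DBA·B
    A ↦ BC
    B ↦ DBA
    C ↦ B
    D ↦ DBA

A->BC, B->DBA, C->B, D->DBA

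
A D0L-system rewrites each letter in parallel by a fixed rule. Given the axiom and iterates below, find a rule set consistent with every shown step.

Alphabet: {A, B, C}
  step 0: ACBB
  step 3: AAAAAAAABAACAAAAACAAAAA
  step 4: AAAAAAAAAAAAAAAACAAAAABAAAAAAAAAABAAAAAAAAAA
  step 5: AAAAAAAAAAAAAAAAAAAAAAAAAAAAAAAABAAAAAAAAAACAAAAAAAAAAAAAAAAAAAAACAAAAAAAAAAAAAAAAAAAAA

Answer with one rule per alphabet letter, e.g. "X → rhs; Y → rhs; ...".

A->AA, B->CA, C->B

  step 4 ⇒ step 5: AAAAAAAAAAAAAAAACAAAAABAAAAAAAAAABAAAAAAAAAA ⇒ AA·AA·AA·AA·AA·AA·AA·AA·AA·AA·AA·AA·AA·AA·AA·AA·B·AA·AA·AA·AA·AA·CA·AA·AA·AA·AA·AA·AA·AA·AA·AA·AA·CA·AA·AA·AA·AA·AA·AA·AA·AA·AA·AA
    A ↦ AA
    B ↦ CA
    C ↦ B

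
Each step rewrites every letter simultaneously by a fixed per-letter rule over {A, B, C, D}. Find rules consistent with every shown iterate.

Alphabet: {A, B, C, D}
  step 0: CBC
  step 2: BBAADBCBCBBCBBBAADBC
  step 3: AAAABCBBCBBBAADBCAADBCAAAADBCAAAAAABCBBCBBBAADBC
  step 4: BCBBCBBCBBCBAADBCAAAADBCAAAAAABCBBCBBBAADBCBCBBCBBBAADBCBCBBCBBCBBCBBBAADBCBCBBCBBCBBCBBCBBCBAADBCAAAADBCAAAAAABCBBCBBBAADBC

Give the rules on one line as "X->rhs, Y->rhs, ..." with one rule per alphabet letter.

  step 3 ⇒ step 4: AAAABCBBCBBBAADBCAADBCAAAADBCAAAAAABCBBCBBBAADBC ⇒ BCB·BCB·BCB·BCB·AA·DBC·AA·AA·DBC·AA·AA·AA·BCB·BCB·BB·AA·DBC·BCB·BCB·BB·AA·DBC·BCB·BCB·BCB·BCB·BB·AA·DBC·BCB·BCB·BCB·BCB·BCB·BCB·AA·DBC·AA·AA·DBC·AA·AA·AA·BCB·BCB·BB·AA·DBC
    A ↦ BCB
    B ↦ AA
    C ↦ DBC
    D ↦ BB

A->BCB, B->AA, C->DBC, D->BB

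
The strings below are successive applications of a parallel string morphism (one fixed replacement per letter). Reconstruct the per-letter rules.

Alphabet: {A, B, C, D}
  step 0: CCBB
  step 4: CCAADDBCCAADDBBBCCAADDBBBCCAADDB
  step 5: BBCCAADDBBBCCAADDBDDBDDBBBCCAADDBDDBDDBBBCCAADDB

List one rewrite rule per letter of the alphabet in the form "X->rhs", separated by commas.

A->C, B->DDB, C->B, D->A

  step 4 ⇒ step 5: CCAADDBCCAADDBBBCCAADDBBBCCAADDB ⇒ B·B·C·C·A·A·DDB·B·B·C·C·A·A·DDB·DDB·DDB·B·B·C·C·A·A·DDB·DDB·DDB·B·B·C·C·A·A·DDB
    A ↦ C
    B ↦ DDB
    C ↦ B
    D ↦ A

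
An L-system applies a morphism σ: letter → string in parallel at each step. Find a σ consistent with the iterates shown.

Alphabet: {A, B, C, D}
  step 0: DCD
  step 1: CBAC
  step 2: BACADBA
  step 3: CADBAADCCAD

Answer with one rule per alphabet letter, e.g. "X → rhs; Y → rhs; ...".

A->AD, B->C, C->BA, D->C

  step 2 ⇒ step 3: BACADBA ⇒ C·AD·BA·AD·C·C·AD
    A ↦ AD
    B ↦ C
    C ↦ BA
    D ↦ C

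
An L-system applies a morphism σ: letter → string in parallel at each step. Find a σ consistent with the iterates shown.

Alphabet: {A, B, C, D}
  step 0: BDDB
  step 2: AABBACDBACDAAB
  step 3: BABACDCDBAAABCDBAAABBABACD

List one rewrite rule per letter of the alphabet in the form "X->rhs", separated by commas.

A->BA, B->CD, C->A, D->AB

  step 2 ⇒ step 3: AABBACDBACDAAB ⇒ BA·BA·CD·CD·BA·A·AB·CD·BA·A·AB·BA·BA·CD
    A ↦ BA
    B ↦ CD
    C ↦ A
    D ↦ AB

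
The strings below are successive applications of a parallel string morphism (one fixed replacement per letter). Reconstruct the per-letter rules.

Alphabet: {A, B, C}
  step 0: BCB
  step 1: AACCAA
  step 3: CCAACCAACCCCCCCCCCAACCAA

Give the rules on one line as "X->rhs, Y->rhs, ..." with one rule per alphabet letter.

  step 0 ⇒ step 1: BCB ⇒ AA·CC·AA
    B ↦ AA
    C ↦ CC
    A ↦ CB  (constrained at step 1)

A->CB, B->AA, C->CC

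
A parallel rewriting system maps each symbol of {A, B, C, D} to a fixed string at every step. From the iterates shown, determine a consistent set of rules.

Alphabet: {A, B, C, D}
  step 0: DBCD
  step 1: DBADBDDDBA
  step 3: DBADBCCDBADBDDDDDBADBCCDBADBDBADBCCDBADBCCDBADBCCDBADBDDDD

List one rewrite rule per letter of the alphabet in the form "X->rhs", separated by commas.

A->CC, B->DB, C->DD, D->DBA

  step 0 ⇒ step 1: DBCD ⇒ DBA·DB·DD·DBA
    B ↦ DB
    C ↦ DD
    D ↦ DBA
    A ↦ CC  (constrained at step 1)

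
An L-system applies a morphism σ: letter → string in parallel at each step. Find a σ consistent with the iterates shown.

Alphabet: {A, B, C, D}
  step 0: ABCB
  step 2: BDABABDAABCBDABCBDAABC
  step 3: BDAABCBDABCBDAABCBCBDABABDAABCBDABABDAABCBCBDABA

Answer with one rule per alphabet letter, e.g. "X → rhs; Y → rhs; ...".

A->BC, B->BDA, C->BA, D->A

  step 2 ⇒ step 3: BDABABDAABCBDABCBDAABC ⇒ BDA·A·BC·BDA·BC·BDA·A·BC·BC·BDA·BA·BDA·A·BC·BDA·BA·BDA·A·BC·BC·BDA·BA
    A ↦ BC
    B ↦ BDA
    C ↦ BA
    D ↦ A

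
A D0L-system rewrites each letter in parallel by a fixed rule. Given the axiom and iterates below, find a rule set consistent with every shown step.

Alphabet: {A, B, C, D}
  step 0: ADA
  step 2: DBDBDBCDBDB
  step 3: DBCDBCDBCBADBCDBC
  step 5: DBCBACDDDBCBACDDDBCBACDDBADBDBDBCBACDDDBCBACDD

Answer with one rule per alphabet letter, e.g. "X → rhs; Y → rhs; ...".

  step 2 ⇒ step 3: DBDBDBCDBDB ⇒ DB·C·DB·C·DB·C·BA·DB·C·DB·C
    B ↦ C
    C ↦ BA
    D ↦ DB
    A ↦ DD  (constrained at step 0)

A->DD, B->C, C->BA, D->DB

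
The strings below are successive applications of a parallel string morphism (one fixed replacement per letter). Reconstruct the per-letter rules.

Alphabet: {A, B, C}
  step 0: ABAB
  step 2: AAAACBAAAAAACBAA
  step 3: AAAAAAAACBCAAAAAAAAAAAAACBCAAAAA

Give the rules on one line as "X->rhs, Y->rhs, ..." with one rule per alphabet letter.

A->AA, B->CA, C->CB

  step 2 ⇒ step 3: AAAACBAAAAAACBAA ⇒ AA·AA·AA·AA·CB·CA·AA·AA·AA·AA·AA·AA·CB·CA·AA·AA
    A ↦ AA
    B ↦ CA
    C ↦ CB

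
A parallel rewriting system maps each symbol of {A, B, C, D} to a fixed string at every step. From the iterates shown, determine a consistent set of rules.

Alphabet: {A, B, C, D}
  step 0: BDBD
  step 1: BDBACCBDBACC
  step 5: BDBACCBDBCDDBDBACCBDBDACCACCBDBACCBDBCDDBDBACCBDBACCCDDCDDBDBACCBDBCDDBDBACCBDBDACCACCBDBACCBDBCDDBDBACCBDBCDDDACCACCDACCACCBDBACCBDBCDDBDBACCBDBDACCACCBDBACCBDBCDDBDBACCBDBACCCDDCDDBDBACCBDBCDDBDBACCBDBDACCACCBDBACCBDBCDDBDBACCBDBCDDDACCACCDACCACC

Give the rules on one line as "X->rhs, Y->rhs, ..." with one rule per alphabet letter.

  step 0 ⇒ step 1: BDBD ⇒ BDB·ACC·BDB·ACC
    B ↦ BDB
    D ↦ ACC
    A ↦ C  (constrained at step 1)
    C ↦ D  (constrained at step 1)

A->C, B->BDB, C->D, D->ACC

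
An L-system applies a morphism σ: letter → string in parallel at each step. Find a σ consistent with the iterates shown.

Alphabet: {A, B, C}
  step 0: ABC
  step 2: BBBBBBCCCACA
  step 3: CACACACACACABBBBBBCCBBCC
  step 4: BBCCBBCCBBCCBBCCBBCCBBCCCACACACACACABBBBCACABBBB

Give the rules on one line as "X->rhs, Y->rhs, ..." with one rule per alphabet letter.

A->CC, B->CA, C->BB

  step 3 ⇒ step 4: CACACACACACABBBBBBCCBBCC ⇒ BB·CC·BB·CC·BB·CC·BB·CC·BB·CC·BB·CC·CA·CA·CA·CA·CA·CA·BB·BB·CA·CA·BB·BB
    A ↦ CC
    B ↦ CA
    C ↦ BB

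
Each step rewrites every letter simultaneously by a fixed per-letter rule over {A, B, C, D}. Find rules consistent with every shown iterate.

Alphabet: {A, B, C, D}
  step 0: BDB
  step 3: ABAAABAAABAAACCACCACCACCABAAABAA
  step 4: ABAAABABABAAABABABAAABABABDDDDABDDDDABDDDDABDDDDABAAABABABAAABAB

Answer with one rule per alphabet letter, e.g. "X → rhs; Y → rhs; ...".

A->AB, B->AA, C->DD, D->ACC

  step 3 ⇒ step 4: ABAAABAAABAAACCACCACCACCABAAABAA ⇒ AB·AA·AB·AB·AB·AA·AB·AB·AB·AA·AB·AB·AB·DD·DD·AB·DD·DD·AB·DD·DD·AB·DD·DD·AB·AA·AB·AB·AB·AA·AB·AB
    A ↦ AB
    B ↦ AA
    C ↦ DD
    D ↦ ACC  (constrained at step 0)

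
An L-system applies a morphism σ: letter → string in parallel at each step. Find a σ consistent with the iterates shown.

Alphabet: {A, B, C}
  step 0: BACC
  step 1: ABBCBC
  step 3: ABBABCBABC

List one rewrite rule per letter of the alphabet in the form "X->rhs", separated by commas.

  step 0 ⇒ step 1: BACC ⇒ A·B·BC·BC
    A ↦ B
    B ↦ A
    C ↦ BC

A->B, B->A, C->BC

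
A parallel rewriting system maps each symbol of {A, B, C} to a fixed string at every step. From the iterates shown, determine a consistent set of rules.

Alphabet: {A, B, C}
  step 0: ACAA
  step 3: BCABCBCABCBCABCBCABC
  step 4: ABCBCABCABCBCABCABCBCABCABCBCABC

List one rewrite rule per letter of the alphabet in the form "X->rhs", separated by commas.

  step 3 ⇒ step 4: BCABCBCABCBCABCBCABC ⇒ A·BC·BC·A·BC·A·BC·BC·A·BC·A·BC·BC·A·BC·A·BC·BC·A·BC
    A ↦ BC
    B ↦ A
    C ↦ BC

A->BC, B->A, C->BC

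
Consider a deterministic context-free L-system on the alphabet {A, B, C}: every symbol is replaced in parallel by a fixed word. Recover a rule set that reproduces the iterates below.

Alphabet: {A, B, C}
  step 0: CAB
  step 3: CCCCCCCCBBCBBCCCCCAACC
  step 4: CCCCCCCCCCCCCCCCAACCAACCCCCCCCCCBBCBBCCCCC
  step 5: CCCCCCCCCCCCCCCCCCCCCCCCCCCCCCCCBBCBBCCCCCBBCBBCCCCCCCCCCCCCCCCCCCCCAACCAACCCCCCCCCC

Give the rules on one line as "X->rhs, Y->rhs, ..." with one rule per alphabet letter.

A->BBC, B->A, C->CC

  step 4 ⇒ step 5: CCCCCCCCCCCCCCCCAACCAACCCCCCCCCCBBCBBCCCCC ⇒ CC·CC·CC·CC·CC·CC·CC·CC·CC·CC·CC·CC·CC·CC·CC·CC·BBC·BBC·CC·CC·BBC·BBC·CC·CC·CC·CC·CC·CC·CC·CC·CC·CC·A·A·CC·A·A·CC·CC·CC·CC·CC
    A ↦ BBC
    B ↦ A
    C ↦ CC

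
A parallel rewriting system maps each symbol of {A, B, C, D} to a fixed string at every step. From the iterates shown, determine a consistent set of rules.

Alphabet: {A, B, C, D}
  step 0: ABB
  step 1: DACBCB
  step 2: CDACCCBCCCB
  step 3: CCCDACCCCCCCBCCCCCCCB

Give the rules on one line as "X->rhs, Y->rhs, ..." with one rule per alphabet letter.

A->DA, B->CB, C->CC, D->C

  step 2 ⇒ step 3: CDACCCBCCCB ⇒ CC·C·DA·CC·CC·CC·CB·CC·CC·CC·CB
    A ↦ DA
    B ↦ CB
    C ↦ CC
    D ↦ C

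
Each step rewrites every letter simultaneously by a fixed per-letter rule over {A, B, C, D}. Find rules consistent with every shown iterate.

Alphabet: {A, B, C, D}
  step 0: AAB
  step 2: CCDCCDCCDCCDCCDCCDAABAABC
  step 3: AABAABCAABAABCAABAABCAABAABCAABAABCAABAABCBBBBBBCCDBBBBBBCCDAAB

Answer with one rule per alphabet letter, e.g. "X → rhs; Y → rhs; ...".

  step 2 ⇒ step 3: CCDCCDCCDCCDCCDCCDAABAABC ⇒ AAB·AAB·C·AAB·AAB·C·AAB·AAB·C·AAB·AAB·C·AAB·AAB·C·AAB·AAB·C·BBB·BBB·CCD·BBB·BBB·CCD·AAB
    A ↦ BBB
    B ↦ CCD
    C ↦ AAB
    D ↦ C

A->BBB, B->CCD, C->AAB, D->C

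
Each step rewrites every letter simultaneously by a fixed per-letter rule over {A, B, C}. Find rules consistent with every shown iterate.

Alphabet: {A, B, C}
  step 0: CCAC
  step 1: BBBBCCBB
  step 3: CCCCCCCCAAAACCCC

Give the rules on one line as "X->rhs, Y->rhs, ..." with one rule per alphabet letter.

  step 0 ⇒ step 1: CCAC ⇒ BB·BB·CC·BB
    A ↦ CC
    C ↦ BB
    B ↦ A  (constrained at step 1)

A->CC, B->A, C->BB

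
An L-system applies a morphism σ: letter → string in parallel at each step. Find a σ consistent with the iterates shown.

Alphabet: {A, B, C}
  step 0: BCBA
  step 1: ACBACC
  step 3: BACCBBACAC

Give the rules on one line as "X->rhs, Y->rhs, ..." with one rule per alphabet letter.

A->C, B->AC, C->B

  step 0 ⇒ step 1: BCBA ⇒ AC·B·AC·C
    A ↦ C
    B ↦ AC
    C ↦ B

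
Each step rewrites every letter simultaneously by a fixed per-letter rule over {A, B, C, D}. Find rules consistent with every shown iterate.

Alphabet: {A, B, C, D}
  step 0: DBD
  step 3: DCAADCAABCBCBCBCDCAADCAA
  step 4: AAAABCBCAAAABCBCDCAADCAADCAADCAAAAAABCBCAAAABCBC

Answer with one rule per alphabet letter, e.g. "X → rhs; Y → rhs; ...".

A->BC, B->DC, C->AA, D->AA

  step 3 ⇒ step 4: DCAADCAABCBCBCBCDCAADCAA ⇒ AA·AA·BC·BC·AA·AA·BC·BC·DC·AA·DC·AA·DC·AA·DC·AA·AA·AA·BC·BC·AA·AA·BC·BC
    A ↦ BC
    B ↦ DC
    C ↦ AA
    D ↦ AA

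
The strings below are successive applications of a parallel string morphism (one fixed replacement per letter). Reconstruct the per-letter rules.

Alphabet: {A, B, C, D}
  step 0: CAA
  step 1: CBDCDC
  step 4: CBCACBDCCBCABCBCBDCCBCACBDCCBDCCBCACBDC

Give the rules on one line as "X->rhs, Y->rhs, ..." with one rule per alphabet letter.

A->DC, B->CA, C->CB, D->B

  step 0 ⇒ step 1: CAA ⇒ CB·DC·DC
    A ↦ DC
    C ↦ CB
    B ↦ CA  (constrained at step 1)
    D ↦ B  (constrained at step 1)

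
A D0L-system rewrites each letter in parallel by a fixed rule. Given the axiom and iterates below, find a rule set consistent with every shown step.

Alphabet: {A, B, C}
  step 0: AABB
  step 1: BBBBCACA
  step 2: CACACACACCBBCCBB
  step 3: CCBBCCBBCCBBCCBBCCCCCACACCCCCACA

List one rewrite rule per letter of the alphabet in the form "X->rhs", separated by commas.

A->BB, B->CA, C->CC

  step 2 ⇒ step 3: CACACACACCBBCCBB ⇒ CC·BB·CC·BB·CC·BB·CC·BB·CC·CC·CA·CA·CC·CC·CA·CA
    A ↦ BB
    B ↦ CA
    C ↦ CC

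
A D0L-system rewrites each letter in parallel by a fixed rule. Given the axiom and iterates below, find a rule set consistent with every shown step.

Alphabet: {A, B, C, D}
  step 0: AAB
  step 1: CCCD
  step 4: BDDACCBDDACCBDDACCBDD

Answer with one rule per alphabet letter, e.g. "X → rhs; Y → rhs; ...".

  step 0 ⇒ step 1: AAB ⇒ C·C·CD
    A ↦ C
    B ↦ CD
    C ↦ BDD  (constrained at step 1)
    D ↦ A  (constrained at step 1)

A->C, B->CD, C->BDD, D->A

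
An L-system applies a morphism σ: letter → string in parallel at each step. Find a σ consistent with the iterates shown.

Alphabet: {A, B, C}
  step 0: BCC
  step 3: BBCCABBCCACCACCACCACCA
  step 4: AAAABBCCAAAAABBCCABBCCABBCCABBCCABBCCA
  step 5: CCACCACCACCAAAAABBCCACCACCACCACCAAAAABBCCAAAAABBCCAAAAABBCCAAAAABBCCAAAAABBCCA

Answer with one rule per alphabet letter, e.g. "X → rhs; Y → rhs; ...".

A->CCA, B->AA, C->B

  step 4 ⇒ step 5: AAAABBCCAAAAABBCCABBCCABBCCABBCCABBCCA ⇒ CCA·CCA·CCA·CCA·AA·AA·B·B·CCA·CCA·CCA·CCA·CCA·AA·AA·B·B·CCA·AA·AA·B·B·CCA·AA·AA·B·B·CCA·AA·AA·B·B·CCA·AA·AA·B·B·CCA
    A ↦ CCA
    B ↦ AA
    C ↦ B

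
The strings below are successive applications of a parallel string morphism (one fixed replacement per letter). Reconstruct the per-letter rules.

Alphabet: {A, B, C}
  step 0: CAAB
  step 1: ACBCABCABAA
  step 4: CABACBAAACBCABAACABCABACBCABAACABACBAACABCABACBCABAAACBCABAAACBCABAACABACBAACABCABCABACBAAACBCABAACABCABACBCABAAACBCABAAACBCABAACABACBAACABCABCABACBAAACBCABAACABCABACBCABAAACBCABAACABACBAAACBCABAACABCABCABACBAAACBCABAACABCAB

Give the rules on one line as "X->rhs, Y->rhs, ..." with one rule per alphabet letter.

A->CAB, B->AA, C->ACB

  step 0 ⇒ step 1: CAAB ⇒ ACB·CAB·CAB·AA
    A ↦ CAB
    B ↦ AA
    C ↦ ACB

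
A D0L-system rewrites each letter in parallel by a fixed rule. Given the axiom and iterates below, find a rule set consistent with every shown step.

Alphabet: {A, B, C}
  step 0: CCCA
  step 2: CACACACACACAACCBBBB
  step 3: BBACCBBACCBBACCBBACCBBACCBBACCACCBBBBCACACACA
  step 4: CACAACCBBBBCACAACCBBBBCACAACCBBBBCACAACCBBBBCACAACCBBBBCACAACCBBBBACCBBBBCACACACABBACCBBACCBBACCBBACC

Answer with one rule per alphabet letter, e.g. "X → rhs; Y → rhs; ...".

  step 3 ⇒ step 4: BBACCBBACCBBACCBBACCBBACCBBACCACCBBBBCACACACA ⇒ CA·CA·ACC·BB·BB·CA·CA·ACC·BB·BB·CA·CA·ACC·BB·BB·CA·CA·ACC·BB·BB·CA·CA·ACC·BB·BB·CA·CA·ACC·BB·BB·ACC·BB·BB·CA·CA·CA·CA·BB·ACC·BB·ACC·BB·ACC·BB·ACC
    A ↦ ACC
    B ↦ CA
    C ↦ BB

A->ACC, B->CA, C->BB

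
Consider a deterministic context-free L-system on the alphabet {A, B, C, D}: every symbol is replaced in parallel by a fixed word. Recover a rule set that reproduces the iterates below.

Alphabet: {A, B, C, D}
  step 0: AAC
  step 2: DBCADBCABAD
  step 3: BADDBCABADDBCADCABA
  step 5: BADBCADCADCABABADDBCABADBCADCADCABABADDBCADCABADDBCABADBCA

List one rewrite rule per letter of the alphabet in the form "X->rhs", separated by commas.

A->CA, B->D, C->DB, D->BA

  step 2 ⇒ step 3: DBCADBCABAD ⇒ BA·D·DB·CA·BA·D·DB·CA·D·CA·BA
    A ↦ CA
    B ↦ D
    C ↦ DB
    D ↦ BA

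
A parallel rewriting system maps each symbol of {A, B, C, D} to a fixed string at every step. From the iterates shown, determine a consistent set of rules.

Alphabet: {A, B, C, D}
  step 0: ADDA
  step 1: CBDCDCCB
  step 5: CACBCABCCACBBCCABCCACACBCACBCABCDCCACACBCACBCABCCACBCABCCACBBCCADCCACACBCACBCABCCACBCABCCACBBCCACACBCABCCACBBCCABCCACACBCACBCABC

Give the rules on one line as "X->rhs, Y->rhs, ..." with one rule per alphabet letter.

A->CB, B->BC, C->CA, D->DC

  step 0 ⇒ step 1: ADDA ⇒ CB·DC·DC·CB
    A ↦ CB
    D ↦ DC
    B ↦ BC  (constrained at step 1)
    C ↦ CA  (constrained at step 1)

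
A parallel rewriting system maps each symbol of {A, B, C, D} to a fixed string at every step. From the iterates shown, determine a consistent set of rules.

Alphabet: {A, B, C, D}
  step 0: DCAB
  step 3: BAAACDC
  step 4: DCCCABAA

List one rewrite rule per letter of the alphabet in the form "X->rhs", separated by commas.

A->C, B->D, C->A, D->BA

  step 3 ⇒ step 4: BAAACDC ⇒ D·C·C·C·A·BA·A
    A ↦ C
    B ↦ D
    C ↦ A
    D ↦ BA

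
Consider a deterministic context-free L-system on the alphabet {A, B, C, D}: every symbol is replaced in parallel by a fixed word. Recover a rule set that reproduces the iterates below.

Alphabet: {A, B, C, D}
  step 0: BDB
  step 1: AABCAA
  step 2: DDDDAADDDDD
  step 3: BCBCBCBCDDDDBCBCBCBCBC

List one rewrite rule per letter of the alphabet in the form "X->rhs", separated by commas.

A->DD, B->AA, C->D, D->BC

  step 2 ⇒ step 3: DDDDAADDDDD ⇒ BC·BC·BC·BC·DD·DD·BC·BC·BC·BC·BC
    A ↦ DD
    D ↦ BC
  step 0 ⇒ step 1: BDB ⇒ AA·BC·AA
    B ↦ AA
  step 1 ⇒ step 2: AABCAA ⇒ DD·DD·AA·D·DD·DD
    C ↦ D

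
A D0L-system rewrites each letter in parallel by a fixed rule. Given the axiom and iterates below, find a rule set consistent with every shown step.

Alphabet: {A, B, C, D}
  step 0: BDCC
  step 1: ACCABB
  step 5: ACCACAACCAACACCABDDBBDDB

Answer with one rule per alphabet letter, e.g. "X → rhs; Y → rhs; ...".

  step 0 ⇒ step 1: BDCC ⇒ AC·CA·B·B
    B ↦ AC
    C ↦ B
    D ↦ CA
    A ↦ D  (constrained at step 1)

A->D, B->AC, C->B, D->CA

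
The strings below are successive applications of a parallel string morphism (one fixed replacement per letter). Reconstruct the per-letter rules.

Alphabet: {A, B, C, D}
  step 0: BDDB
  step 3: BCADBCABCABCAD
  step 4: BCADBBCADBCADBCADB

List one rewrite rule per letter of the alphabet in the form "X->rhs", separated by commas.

A->D, B->BC, C->A, D->B

  step 3 ⇒ step 4: BCADBCABCABCAD ⇒ BC·A·D·B·BC·A·D·BC·A·D·BC·A·D·B
    A ↦ D
    B ↦ BC
    C ↦ A
    D ↦ B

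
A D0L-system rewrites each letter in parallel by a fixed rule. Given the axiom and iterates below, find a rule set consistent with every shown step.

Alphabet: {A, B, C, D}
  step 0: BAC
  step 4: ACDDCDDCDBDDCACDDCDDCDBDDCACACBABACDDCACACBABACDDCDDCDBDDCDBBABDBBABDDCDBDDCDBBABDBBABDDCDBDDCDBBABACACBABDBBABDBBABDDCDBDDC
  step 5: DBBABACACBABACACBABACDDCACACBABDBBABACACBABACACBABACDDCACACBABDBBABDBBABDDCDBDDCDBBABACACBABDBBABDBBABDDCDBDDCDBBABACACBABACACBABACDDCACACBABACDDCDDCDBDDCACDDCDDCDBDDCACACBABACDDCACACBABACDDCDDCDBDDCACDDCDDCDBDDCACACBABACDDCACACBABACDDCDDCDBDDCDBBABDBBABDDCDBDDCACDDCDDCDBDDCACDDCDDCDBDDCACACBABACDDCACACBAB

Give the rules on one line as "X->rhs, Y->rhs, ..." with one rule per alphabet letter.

A->DB, B->DDC, C->BAB, D->AC

  step 4 ⇒ step 5: ACDDCDDCDBDDCACDDCDDCDBDDCACACBABACDDCACACBABACDDCDDCDBDDCDBBABDBBABDDCDBDDCDBBABDBBABDDCDBDDCDBBABACACBABDBBABDBBABDDCDBDDC ⇒ DB·BAB·AC·AC·BAB·AC·AC·BAB·AC·DDC·AC·AC·BAB·DB·BAB·AC·AC·BAB·AC·AC·BAB·AC·DDC·AC·AC·BAB·DB·BAB·DB·BAB·DDC·DB·DDC·DB·BAB·AC·AC·BAB·DB·BAB·DB·BAB·DDC·DB·DDC·DB·BAB·AC·AC·BAB·AC·AC·BAB·AC·DDC·AC·AC·BAB·AC·DDC·DDC·DB·DDC·AC·DDC·DDC·DB·DDC·AC·AC·BAB·AC·DDC·AC·AC·BAB·AC·DDC·DDC·DB·DDC·AC·DDC·DDC·DB·DDC·AC·AC·BAB·AC·DDC·AC·AC·BAB·AC·DDC·DDC·DB·DDC·DB·BAB·DB·BAB·DDC·DB·DDC·AC·DDC·DDC·DB·DDC·AC·DDC·DDC·DB·DDC·AC·AC·BAB·AC·DDC·AC·AC·BAB
    A ↦ DB
    B ↦ DDC
    C ↦ BAB
    D ↦ AC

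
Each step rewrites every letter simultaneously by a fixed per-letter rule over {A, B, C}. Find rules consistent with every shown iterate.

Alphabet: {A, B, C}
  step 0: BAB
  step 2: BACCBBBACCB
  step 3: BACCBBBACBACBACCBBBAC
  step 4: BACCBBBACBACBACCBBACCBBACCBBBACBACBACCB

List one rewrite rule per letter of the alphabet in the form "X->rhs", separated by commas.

  step 3 ⇒ step 4: BACCBBBACBACBACCBBBAC ⇒ BAC·C·B·B·BAC·BAC·BAC·C·B·BAC·C·B·BAC·C·B·B·BAC·BAC·BAC·C·B
    A ↦ C
    B ↦ BAC
    C ↦ B

A->C, B->BAC, C->B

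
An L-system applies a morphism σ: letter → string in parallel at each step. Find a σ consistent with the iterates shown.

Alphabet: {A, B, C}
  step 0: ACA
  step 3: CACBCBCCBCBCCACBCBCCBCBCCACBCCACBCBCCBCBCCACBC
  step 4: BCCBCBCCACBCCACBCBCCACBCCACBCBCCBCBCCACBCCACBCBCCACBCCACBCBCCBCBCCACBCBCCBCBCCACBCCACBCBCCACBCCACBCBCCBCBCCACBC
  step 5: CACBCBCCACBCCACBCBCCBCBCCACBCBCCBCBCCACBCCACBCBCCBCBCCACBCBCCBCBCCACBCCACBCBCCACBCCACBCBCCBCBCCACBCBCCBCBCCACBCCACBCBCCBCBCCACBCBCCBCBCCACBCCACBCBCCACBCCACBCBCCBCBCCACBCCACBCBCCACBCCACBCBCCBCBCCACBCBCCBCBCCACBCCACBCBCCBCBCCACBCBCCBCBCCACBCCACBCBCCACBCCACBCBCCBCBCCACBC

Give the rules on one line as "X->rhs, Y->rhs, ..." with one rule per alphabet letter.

  step 4 ⇒ step 5: BCCBCBCCACBCCACBCBCCACBCCACBCBCCBCBCCACBCCACBCBCCACBCCACBCBCCBCBCCACBCBCCBCBCCACBCCACBCBCCACBCCACBCBCCBCBCCACBC ⇒ CAC·BC·BC·CAC·BC·CAC·BC·BC·CBC·BC·CAC·BC·BC·CBC·BC·CAC·BC·CAC·BC·BC·CBC·BC·CAC·BC·BC·CBC·BC·CAC·BC·CAC·BC·BC·CAC·BC·CAC·BC·BC·CBC·BC·CAC·BC·BC·CBC·BC·CAC·BC·CAC·BC·BC·CBC·BC·CAC·BC·BC·CBC·BC·CAC·BC·CAC·BC·BC·CAC·BC·CAC·BC·BC·CBC·BC·CAC·BC·CAC·BC·BC·CAC·BC·CAC·BC·BC·CBC·BC·CAC·BC·BC·CBC·BC·CAC·BC·CAC·BC·BC·CBC·BC·CAC·BC·BC·CBC·BC·CAC·BC·CAC·BC·BC·CAC·BC·CAC·BC·BC·CBC·BC·CAC·BC
    A ↦ CBC
    B ↦ CAC
    C ↦ BC

A->CBC, B->CAC, C->BC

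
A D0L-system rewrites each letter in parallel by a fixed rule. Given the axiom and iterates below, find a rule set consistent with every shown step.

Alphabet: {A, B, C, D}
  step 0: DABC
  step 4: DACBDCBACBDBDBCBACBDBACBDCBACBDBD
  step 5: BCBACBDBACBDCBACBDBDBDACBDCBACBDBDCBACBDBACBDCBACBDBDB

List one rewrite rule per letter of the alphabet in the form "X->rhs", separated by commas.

  step 4 ⇒ step 5: DACBDCBACBDBDBCBACBDBACBDCBACBDBD ⇒ B·CB·ACB·D·B·ACB·D·CB·ACB·D·B·D·B·D·ACB·D·CB·ACB·D·B·D·CB·ACB·D·B·ACB·D·CB·ACB·D·B·D·B
    A ↦ CB
    B ↦ D
    C ↦ ACB
    D ↦ B

A->CB, B->D, C->ACB, D->B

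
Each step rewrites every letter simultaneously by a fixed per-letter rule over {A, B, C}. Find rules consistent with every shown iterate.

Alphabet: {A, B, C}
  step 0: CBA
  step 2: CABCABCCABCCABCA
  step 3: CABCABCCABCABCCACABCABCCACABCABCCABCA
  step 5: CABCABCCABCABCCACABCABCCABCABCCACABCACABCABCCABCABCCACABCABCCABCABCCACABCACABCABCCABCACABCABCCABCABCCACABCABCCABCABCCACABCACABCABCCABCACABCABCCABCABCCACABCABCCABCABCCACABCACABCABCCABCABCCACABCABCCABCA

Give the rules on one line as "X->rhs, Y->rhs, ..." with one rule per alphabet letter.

A->BCA, B->BC, C->CA

  step 2 ⇒ step 3: CABCABCCABCCABCA ⇒ CA·BCA·BC·CA·BCA·BC·CA·CA·BCA·BC·CA·CA·BCA·BC·CA·BCA
    A ↦ BCA
    B ↦ BC
    C ↦ CA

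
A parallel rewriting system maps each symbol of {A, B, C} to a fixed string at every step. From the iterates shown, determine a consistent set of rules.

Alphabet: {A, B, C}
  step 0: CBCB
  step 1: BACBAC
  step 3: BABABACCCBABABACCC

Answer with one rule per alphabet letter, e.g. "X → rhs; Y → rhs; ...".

  step 0 ⇒ step 1: CBCB ⇒ BA·C·BA·C
    B ↦ C
    C ↦ BA
    A ↦ CC  (constrained at step 1)

A->CC, B->C, C->BA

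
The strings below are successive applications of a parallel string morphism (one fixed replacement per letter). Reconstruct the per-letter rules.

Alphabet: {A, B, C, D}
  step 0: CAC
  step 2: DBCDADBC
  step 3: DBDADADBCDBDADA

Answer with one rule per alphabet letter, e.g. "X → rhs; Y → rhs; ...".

A->C, B->DA, C->DA, D->DB

  step 2 ⇒ step 3: DBCDADBC ⇒ DB·DA·DA·DB·C·DB·DA·DA
    A ↦ C
    B ↦ DA
    C ↦ DA
    D ↦ DB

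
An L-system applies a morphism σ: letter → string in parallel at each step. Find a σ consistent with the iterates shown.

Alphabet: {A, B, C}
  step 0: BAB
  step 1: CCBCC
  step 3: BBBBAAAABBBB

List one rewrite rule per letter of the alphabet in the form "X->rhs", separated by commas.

A->B, B->CC, C->AA

  step 0 ⇒ step 1: BAB ⇒ CC·B·CC
    A ↦ B
    B ↦ CC
    C ↦ AA  (constrained at step 1)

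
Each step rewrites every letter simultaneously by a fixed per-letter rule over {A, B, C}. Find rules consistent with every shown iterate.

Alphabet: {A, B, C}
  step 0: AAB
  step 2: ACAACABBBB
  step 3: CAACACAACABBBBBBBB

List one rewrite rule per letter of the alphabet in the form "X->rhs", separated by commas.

A->CA, B->BB, C->A

  step 2 ⇒ step 3: ACAACABBBB ⇒ CA·A·CA·CA·A·CA·BB·BB·BB·BB
    A ↦ CA
    B ↦ BB
    C ↦ A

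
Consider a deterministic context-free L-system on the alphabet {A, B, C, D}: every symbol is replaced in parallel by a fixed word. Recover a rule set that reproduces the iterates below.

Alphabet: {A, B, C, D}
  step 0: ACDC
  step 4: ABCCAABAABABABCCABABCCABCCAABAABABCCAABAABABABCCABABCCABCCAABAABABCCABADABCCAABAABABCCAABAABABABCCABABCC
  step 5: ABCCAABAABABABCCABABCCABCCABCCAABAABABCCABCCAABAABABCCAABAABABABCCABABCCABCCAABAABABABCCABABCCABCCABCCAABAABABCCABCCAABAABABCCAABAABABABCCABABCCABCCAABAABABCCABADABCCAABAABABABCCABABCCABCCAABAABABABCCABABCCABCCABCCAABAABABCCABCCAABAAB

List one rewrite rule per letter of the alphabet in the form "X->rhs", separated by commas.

A->AB, B->CC, C->AAB, D->AD

  step 4 ⇒ step 5: ABCCAABAABABABCCABABCCABCCAABAABABCCAABAABABABCCABABCCABCCAABAABABCCABADABCCAABAABABCCAABAABABABCCABABCC ⇒ AB·CC·AAB·AAB·AB·AB·CC·AB·AB·CC·AB·CC·AB·CC·AAB·AAB·AB·CC·AB·CC·AAB·AAB·AB·CC·AAB·AAB·AB·AB·CC·AB·AB·CC·AB·CC·AAB·AAB·AB·AB·CC·AB·AB·CC·AB·CC·AB·CC·AAB·AAB·AB·CC·AB·CC·AAB·AAB·AB·CC·AAB·AAB·AB·AB·CC·AB·AB·CC·AB·CC·AAB·AAB·AB·CC·AB·AD·AB·CC·AAB·AAB·AB·AB·CC·AB·AB·CC·AB·CC·AAB·AAB·AB·AB·CC·AB·AB·CC·AB·CC·AB·CC·AAB·AAB·AB·CC·AB·CC·AAB·AAB
    A ↦ AB
    B ↦ CC
    C ↦ AAB
    D ↦ AD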